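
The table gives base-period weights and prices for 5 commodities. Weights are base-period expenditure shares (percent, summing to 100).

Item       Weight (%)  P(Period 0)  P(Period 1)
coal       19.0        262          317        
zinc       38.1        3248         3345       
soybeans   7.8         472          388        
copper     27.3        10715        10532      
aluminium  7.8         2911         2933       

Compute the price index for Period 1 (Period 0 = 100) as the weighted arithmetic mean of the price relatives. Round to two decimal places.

coal: 19.0 × (317/262) = 19.0 × 1.209924 = 22.9885
zinc: 38.1 × (3345/3248) = 38.1 × 1.029865 = 39.2378
soybeans: 7.8 × (388/472) = 7.8 × 0.822034 = 6.4119
copper: 27.3 × (10532/10715) = 27.3 × 0.982921 = 26.8337
aluminium: 7.8 × (2933/2911) = 7.8 × 1.007558 = 7.8589
Index = Σ wᵢ·(p₁ᵢ/p₀ᵢ) = 22.9885 + 39.2378 + 6.4119 + 26.8337 + 7.8589 = 103.3309

103.33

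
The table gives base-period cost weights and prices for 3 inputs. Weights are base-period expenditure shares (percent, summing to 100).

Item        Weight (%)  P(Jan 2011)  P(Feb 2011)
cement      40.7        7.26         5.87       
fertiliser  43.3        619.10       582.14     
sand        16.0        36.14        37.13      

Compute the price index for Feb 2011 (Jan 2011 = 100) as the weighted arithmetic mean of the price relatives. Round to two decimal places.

90.06

cement: 40.7 × (5.87/7.26) = 40.7 × 0.808540 = 32.9076
fertiliser: 43.3 × (582.14/619.10) = 43.3 × 0.940300 = 40.7150
sand: 16.0 × (37.13/36.14) = 16.0 × 1.027393 = 16.4383
Index = Σ wᵢ·(p₁ᵢ/p₀ᵢ) = 32.9076 + 40.7150 + 16.4383 = 90.0609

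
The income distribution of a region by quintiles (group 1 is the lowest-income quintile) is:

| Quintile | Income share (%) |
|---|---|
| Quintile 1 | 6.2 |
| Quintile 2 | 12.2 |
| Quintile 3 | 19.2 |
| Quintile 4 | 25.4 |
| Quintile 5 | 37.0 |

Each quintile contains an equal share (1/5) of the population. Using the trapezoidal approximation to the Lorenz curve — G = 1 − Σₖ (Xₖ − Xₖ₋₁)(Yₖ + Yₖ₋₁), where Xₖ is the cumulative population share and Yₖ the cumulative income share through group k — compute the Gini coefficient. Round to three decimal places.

0.299

Cumulative income shares Yₖ: 0.0620, 0.1840, 0.3760, 0.6300, 1.0000
Σ (Xₖ−Xₖ₋₁)(Yₖ+Yₖ₋₁) = (1/5)(0.0620+0.0000) + (1/5)(0.1840+0.0620) + (1/5)(0.3760+0.1840) + (1/5)(0.6300+0.3760) + (1/5)(1.0000+0.6300)
  = 0.0124 + 0.0492 + 0.1120 + 0.2012 + 0.3260 = 0.7008
G = 1 − 0.7008 = 0.2992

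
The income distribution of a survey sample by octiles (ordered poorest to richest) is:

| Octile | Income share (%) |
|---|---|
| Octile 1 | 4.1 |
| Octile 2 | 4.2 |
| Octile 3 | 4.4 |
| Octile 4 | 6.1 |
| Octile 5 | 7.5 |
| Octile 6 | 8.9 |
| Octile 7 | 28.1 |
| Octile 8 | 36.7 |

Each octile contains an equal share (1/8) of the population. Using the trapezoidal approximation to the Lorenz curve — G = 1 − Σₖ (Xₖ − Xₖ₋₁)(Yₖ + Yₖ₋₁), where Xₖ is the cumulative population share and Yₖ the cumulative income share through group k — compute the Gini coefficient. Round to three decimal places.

0.453

Cumulative income shares Yₖ: 0.0410, 0.0830, 0.1270, 0.1880, 0.2630, 0.3520, 0.6330, 1.0000
Σ (Xₖ−Xₖ₋₁)(Yₖ+Yₖ₋₁) = (1/8)(0.0410+0.0000) + (1/8)(0.0830+0.0410) + (1/8)(0.1270+0.0830) + (1/8)(0.1880+0.1270) + (1/8)(0.2630+0.1880) + (1/8)(0.3520+0.2630) + (1/8)(0.6330+0.3520) + (1/8)(1.0000+0.6330)
  = 0.0051 + 0.0155 + 0.0262 + 0.0394 + 0.0564 + 0.0769 + 0.1231 + 0.2041 = 0.5467
G = 1 − 0.5467 = 0.4533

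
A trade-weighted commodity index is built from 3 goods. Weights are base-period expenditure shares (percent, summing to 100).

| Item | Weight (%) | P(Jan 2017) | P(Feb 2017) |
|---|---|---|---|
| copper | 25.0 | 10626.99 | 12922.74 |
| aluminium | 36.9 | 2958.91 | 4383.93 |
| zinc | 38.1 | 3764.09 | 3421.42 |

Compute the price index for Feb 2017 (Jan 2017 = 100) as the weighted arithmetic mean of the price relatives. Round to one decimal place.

119.7

copper: 25.0 × (12922.74/10626.99) = 25.0 × 1.216030 = 30.4008
aluminium: 36.9 × (4383.93/2958.91) = 36.9 × 1.481603 = 54.6712
zinc: 38.1 × (3421.42/3764.09) = 38.1 × 0.908963 = 34.6315
Index = Σ wᵢ·(p₁ᵢ/p₀ᵢ) = 30.4008 + 54.6712 + 34.6315 = 119.7034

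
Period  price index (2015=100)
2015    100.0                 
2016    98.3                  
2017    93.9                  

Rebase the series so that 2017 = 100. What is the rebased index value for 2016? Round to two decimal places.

104.69

Rebased(2016) = 98.3 / 93.9 × 100 = 104.6858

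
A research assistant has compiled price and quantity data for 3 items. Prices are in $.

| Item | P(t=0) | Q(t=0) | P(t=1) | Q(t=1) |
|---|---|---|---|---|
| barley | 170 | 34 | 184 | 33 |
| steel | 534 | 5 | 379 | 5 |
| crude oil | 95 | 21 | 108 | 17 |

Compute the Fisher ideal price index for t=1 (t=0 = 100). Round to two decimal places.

Laspeyres component (base-period weights):
ΣP(t=1)Q(t=0) = 184×34 + 379×5 + 108×21 = 6256 + 1895 + 2268 = 10419
ΣP(t=0)Q(t=0) = 170×34 + 534×5 + 95×21 = 5780 + 2670 + 1995 = 10445
L = 10419 / 10445 × 100 = 99.7511
Paasche component (current-period weights):
ΣP(t=1)Q(t=1) = 184×33 + 379×5 + 108×17 = 6072 + 1895 + 1836 = 9803
ΣP(t=0)Q(t=1) = 170×33 + 534×5 + 95×17 = 5610 + 2670 + 1615 = 9895
P = 9803 / 9895 × 100 = 99.0702
Fisher = √(L × P) = √(99.7511 × 99.0702) = 99.4101

99.41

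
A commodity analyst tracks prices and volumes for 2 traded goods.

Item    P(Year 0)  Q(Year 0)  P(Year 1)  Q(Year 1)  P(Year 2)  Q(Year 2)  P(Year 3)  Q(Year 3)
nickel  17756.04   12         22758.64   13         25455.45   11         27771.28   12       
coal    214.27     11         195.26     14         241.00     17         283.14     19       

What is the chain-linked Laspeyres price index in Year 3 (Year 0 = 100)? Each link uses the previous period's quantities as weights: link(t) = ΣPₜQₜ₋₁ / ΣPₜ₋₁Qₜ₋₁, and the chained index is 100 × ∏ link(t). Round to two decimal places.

156.23

Link Year 0→Year 1:
ΣP(Year 1)Q(Year 0) = 22758.64×12 + 195.26×11 = 273103.68 + 2147.86 = 275251.54
ΣP(Year 0)Q(Year 0) = 17756.04×12 + 214.27×11 = 213072.48 + 2356.97 = 215429.45
link = 275251.54/215429.45 = 1.277688
Link Year 1→Year 2:
ΣP(Year 2)Q(Year 1) = 25455.45×13 + 241.00×14 = 330920.85 + 3374 = 334294.85
ΣP(Year 1)Q(Year 1) = 22758.64×13 + 195.26×14 = 295862.32 + 2733.64 = 298595.96
link = 334294.85/298595.96 = 1.119556
Link Year 2→Year 3:
ΣP(Year 3)Q(Year 2) = 27771.28×11 + 283.14×17 = 305484.08 + 4813.38 = 310297.46
ΣP(Year 2)Q(Year 2) = 25455.45×11 + 241.00×17 = 280009.95 + 4097 = 284106.95
link = 310297.46/284106.95 = 1.092185
Chained index = 100 × 1.277688 × 1.119556 × 1.092185 = 156.2309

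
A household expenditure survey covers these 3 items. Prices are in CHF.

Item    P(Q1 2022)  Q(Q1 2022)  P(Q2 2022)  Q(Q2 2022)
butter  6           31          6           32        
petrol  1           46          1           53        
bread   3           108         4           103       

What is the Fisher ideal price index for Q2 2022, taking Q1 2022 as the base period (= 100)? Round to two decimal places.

119.01

Laspeyres component (base-period weights):
ΣP(Q2 2022)Q(Q1 2022) = 6×31 + 1×46 + 4×108 = 186 + 46 + 432 = 664
ΣP(Q1 2022)Q(Q1 2022) = 6×31 + 1×46 + 3×108 = 186 + 46 + 324 = 556
L = 664 / 556 × 100 = 119.4245
Paasche component (current-period weights):
ΣP(Q2 2022)Q(Q2 2022) = 6×32 + 1×53 + 4×103 = 192 + 53 + 412 = 657
ΣP(Q1 2022)Q(Q2 2022) = 6×32 + 1×53 + 3×103 = 192 + 53 + 309 = 554
P = 657 / 554 × 100 = 118.5921
Fisher = √(L × P) = √(119.4245 × 118.5921) = 119.0075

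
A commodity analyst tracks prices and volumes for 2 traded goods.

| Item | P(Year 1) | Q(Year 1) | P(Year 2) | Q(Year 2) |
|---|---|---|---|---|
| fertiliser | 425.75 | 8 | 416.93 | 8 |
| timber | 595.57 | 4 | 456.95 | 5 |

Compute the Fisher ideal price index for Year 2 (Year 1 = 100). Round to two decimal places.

Laspeyres component (base-period weights):
ΣP(Year 2)Q(Year 1) = 416.93×8 + 456.95×4 = 3335.44 + 1827.8 = 5163.24
ΣP(Year 1)Q(Year 1) = 425.75×8 + 595.57×4 = 3406 + 2382.28 = 5788.28
L = 5163.24 / 5788.28 × 100 = 89.2016
Paasche component (current-period weights):
ΣP(Year 2)Q(Year 2) = 416.93×8 + 456.95×5 = 3335.44 + 2284.75 = 5620.19
ΣP(Year 1)Q(Year 2) = 425.75×8 + 595.57×5 = 3406 + 2977.85 = 6383.85
P = 5620.19 / 6383.85 × 100 = 88.0376
Fisher = √(L × P) = √(89.2016 × 88.0376) = 88.6177

88.62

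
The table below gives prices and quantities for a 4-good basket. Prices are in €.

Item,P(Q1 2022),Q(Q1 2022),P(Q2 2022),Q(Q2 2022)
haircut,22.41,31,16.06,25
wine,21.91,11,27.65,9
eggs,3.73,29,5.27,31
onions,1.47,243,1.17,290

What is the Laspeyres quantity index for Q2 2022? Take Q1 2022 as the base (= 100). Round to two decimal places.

92.74

Laspeyres quantity index uses base-period prices as weights.
ΣP(Q1 2022)·Q(Q2 2022) = 22.41×25 + 21.91×9 + 3.73×31 + 1.47×290 = 560.25 + 197.19 + 115.63 + 426.3 = 1299.37
ΣP(Q1 2022)·Q(Q1 2022) = 22.41×31 + 21.91×11 + 3.73×29 + 1.47×243 = 694.71 + 241.01 + 108.17 + 357.21 = 1401.1
Index = 1299.37 / 1401.1 × 100 = 92.7393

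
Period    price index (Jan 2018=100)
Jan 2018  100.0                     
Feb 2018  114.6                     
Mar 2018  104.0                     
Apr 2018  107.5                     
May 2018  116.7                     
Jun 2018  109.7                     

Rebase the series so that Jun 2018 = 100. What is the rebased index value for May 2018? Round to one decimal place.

106.4

Rebased(May 2018) = 116.7 / 109.7 × 100 = 106.3810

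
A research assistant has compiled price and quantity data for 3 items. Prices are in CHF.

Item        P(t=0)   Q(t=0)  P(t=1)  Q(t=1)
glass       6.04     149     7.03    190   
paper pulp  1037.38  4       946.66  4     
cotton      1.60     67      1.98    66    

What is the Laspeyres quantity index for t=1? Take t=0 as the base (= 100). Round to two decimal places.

104.77

Laspeyres quantity index uses base-period prices as weights.
ΣP(t=0)·Q(t=1) = 6.04×190 + 1037.38×4 + 1.60×66 = 1147.6 + 4149.52 + 105.6 = 5402.72
ΣP(t=0)·Q(t=0) = 6.04×149 + 1037.38×4 + 1.60×67 = 899.96 + 4149.52 + 107.2 = 5156.68
Index = 5402.72 / 5156.68 × 100 = 104.7713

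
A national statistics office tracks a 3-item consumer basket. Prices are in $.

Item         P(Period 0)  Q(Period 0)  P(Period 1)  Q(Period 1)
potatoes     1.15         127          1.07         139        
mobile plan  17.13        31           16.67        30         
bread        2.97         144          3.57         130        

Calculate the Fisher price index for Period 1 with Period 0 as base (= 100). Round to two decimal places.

105.31

Laspeyres component (base-period weights):
ΣP(Period 1)Q(Period 0) = 1.07×127 + 16.67×31 + 3.57×144 = 135.89 + 516.77 + 514.08 = 1166.74
ΣP(Period 0)Q(Period 0) = 1.15×127 + 17.13×31 + 2.97×144 = 146.05 + 531.03 + 427.68 = 1104.76
L = 1166.74 / 1104.76 × 100 = 105.6103
Paasche component (current-period weights):
ΣP(Period 1)Q(Period 1) = 1.07×139 + 16.67×30 + 3.57×130 = 148.73 + 500.1 + 464.1 = 1112.93
ΣP(Period 0)Q(Period 1) = 1.15×139 + 17.13×30 + 2.97×130 = 159.85 + 513.9 + 386.1 = 1059.85
P = 1112.93 / 1059.85 × 100 = 105.0083
Fisher = √(L × P) = √(105.6103 × 105.0083) = 105.3088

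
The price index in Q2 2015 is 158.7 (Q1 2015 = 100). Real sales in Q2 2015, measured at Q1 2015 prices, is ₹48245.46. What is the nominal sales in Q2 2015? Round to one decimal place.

Nominal = Real × (Index/100) = 48245.46 × (158.7/100)
        = 48245.46 × 1.587 = 76565.5450

76565.5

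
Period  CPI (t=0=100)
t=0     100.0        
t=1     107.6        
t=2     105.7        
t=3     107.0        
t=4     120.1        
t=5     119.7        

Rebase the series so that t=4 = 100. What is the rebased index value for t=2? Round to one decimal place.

Rebased(t=2) = 105.7 / 120.1 × 100 = 88.0100

88.0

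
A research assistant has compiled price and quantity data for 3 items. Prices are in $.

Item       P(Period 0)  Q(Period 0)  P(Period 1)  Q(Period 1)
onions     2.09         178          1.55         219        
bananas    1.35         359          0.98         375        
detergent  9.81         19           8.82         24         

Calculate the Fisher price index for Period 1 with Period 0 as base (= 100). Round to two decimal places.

Laspeyres component (base-period weights):
ΣP(Period 1)Q(Period 0) = 1.55×178 + 0.98×359 + 8.82×19 = 275.9 + 351.82 + 167.58 = 795.3
ΣP(Period 0)Q(Period 0) = 2.09×178 + 1.35×359 + 9.81×19 = 372.02 + 484.65 + 186.39 = 1043.06
L = 795.3 / 1043.06 × 100 = 76.2468
Paasche component (current-period weights):
ΣP(Period 1)Q(Period 1) = 1.55×219 + 0.98×375 + 8.82×24 = 339.45 + 367.5 + 211.68 = 918.63
ΣP(Period 0)Q(Period 1) = 2.09×219 + 1.35×375 + 9.81×24 = 457.71 + 506.25 + 235.44 = 1199.4
P = 918.63 / 1199.4 × 100 = 76.5908
Fisher = √(L × P) = √(76.2468 × 76.5908) = 76.4186

76.42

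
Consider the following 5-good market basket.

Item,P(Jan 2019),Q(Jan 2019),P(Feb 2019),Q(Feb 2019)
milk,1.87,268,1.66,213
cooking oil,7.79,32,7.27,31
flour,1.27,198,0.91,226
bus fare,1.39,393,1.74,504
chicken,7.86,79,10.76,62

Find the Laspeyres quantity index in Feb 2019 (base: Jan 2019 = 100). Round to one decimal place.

97.5

Laspeyres quantity index uses base-period prices as weights.
ΣP(Jan 2019)·Q(Feb 2019) = 1.87×213 + 7.79×31 + 1.27×226 + 1.39×504 + 7.86×62 = 398.31 + 241.49 + 287.02 + 700.56 + 487.32 = 2114.7
ΣP(Jan 2019)·Q(Jan 2019) = 1.87×268 + 7.79×32 + 1.27×198 + 1.39×393 + 7.86×79 = 501.16 + 249.28 + 251.46 + 546.27 + 620.94 = 2169.11
Index = 2114.7 / 2169.11 × 100 = 97.4916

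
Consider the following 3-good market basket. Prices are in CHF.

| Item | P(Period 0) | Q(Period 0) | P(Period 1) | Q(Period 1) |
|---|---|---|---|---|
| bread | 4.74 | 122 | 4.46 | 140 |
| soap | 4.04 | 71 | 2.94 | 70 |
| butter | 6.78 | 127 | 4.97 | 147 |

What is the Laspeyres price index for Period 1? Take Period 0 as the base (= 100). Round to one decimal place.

Laspeyres price index uses base-period quantities as weights.
ΣP(Period 1)·Q(Period 0) = 4.46×122 + 2.94×71 + 4.97×127 = 544.12 + 208.74 + 631.19 = 1384.05
ΣP(Period 0)·Q(Period 0) = 4.74×122 + 4.04×71 + 6.78×127 = 578.28 + 286.84 + 861.06 = 1726.18
Index = 1384.05 / 1726.18 × 100 = 80.1799

80.2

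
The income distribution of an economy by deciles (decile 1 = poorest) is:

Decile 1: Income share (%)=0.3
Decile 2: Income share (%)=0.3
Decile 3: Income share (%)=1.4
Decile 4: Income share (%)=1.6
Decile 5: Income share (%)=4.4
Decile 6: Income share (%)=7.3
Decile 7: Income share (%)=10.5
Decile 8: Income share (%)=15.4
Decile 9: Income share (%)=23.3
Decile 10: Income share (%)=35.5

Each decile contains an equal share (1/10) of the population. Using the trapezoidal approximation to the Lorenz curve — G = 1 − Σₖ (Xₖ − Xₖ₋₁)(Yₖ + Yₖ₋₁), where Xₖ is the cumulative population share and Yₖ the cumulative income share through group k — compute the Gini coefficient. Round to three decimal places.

0.577

Cumulative income shares Yₖ: 0.0030, 0.0060, 0.0200, 0.0360, 0.0800, 0.1530, 0.2580, 0.4120, 0.6450, 1.0000
Σ (Xₖ−Xₖ₋₁)(Yₖ+Yₖ₋₁) = (1/10)(0.0030+0.0000) + (1/10)(0.0060+0.0030) + (1/10)(0.0200+0.0060) + (1/10)(0.0360+0.0200) + (1/10)(0.0800+0.0360) + (1/10)(0.1530+0.0800) + (1/10)(0.2580+0.1530) + (1/10)(0.4120+0.2580) + (1/10)(0.6450+0.4120) + (1/10)(1.0000+0.6450)
  = 0.0003 + 0.0009 + 0.0026 + 0.0056 + 0.0116 + 0.0233 + 0.0411 + 0.0670 + 0.1057 + 0.1645 = 0.4226
G = 1 − 0.4226 = 0.5774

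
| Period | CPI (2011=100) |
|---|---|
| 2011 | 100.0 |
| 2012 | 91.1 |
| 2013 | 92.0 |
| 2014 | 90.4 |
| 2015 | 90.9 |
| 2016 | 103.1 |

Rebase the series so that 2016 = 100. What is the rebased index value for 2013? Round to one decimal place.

89.2

Rebased(2013) = 92.0 / 103.1 × 100 = 89.2338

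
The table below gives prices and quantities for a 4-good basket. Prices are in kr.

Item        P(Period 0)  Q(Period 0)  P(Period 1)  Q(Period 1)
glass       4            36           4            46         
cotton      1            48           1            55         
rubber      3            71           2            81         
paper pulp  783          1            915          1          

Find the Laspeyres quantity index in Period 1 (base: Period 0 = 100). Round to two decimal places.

Laspeyres quantity index uses base-period prices as weights.
ΣP(Period 0)·Q(Period 1) = 4×46 + 1×55 + 3×81 + 783×1 = 184 + 55 + 243 + 783 = 1265
ΣP(Period 0)·Q(Period 0) = 4×36 + 1×48 + 3×71 + 783×1 = 144 + 48 + 213 + 783 = 1188
Index = 1265 / 1188 × 100 = 106.4815

106.48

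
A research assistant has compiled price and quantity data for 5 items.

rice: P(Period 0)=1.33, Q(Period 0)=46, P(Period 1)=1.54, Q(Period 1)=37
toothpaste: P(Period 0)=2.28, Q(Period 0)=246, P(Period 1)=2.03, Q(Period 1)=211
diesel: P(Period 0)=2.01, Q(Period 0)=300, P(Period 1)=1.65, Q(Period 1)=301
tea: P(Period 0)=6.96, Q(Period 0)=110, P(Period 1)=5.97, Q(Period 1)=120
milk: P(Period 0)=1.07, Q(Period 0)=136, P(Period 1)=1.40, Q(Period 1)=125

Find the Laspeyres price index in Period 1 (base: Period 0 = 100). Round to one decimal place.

Laspeyres price index uses base-period quantities as weights.
ΣP(Period 1)·Q(Period 0) = 1.54×46 + 2.03×246 + 1.65×300 + 5.97×110 + 1.40×136 = 70.84 + 499.38 + 495 + 656.7 + 190.4 = 1912.32
ΣP(Period 0)·Q(Period 0) = 1.33×46 + 2.28×246 + 2.01×300 + 6.96×110 + 1.07×136 = 61.18 + 560.88 + 603 + 765.6 + 145.52 = 2136.18
Index = 1912.32 / 2136.18 × 100 = 89.5205

89.5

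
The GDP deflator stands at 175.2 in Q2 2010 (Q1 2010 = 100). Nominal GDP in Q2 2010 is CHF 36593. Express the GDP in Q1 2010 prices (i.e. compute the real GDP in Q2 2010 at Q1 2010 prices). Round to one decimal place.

20886.4

Real = Nominal ÷ (Index/100) = 36593 ÷ (175.2/100)
     = 36593 ÷ 1.752 = 20886.4155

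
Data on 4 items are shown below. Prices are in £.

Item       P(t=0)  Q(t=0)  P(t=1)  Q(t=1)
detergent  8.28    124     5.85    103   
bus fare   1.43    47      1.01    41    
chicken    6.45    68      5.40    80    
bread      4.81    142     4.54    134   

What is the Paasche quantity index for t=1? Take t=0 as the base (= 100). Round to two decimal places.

Paasche quantity index uses current-period prices as weights.
ΣP(t=1)·Q(t=1) = 5.85×103 + 1.01×41 + 5.40×80 + 4.54×134 = 602.55 + 41.41 + 432 + 608.36 = 1684.32
ΣP(t=1)·Q(t=0) = 5.85×124 + 1.01×47 + 5.40×68 + 4.54×142 = 725.4 + 47.47 + 367.2 + 644.68 = 1784.75
Index = 1684.32 / 1784.75 × 100 = 94.3729

94.37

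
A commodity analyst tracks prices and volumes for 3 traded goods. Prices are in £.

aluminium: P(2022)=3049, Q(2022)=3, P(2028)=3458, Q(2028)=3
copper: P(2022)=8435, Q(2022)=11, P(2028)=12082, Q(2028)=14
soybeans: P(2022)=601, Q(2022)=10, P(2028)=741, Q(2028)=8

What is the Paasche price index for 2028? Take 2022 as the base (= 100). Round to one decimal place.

140.4

Paasche price index uses current-period quantities as weights.
ΣP(2028)·Q(2028) = 3458×3 + 12082×14 + 741×8 = 10374 + 169148 + 5928 = 185450
ΣP(2022)·Q(2028) = 3049×3 + 8435×14 + 601×8 = 9147 + 118090 + 4808 = 132045
Index = 185450 / 132045 × 100 = 140.4445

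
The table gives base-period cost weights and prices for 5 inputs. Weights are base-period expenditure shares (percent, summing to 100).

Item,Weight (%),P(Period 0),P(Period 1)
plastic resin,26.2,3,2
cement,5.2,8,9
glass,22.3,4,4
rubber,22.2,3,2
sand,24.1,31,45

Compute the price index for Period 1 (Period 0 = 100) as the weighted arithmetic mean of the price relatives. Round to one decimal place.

95.4

plastic resin: 26.2 × (2/3) = 26.2 × 0.666667 = 17.4667
cement: 5.2 × (9/8) = 5.2 × 1.125000 = 5.8500
glass: 22.3 × (4/4) = 22.3 × 1.000000 = 22.3000
rubber: 22.2 × (2/3) = 22.2 × 0.666667 = 14.8000
sand: 24.1 × (45/31) = 24.1 × 1.451613 = 34.9839
Index = Σ wᵢ·(p₁ᵢ/p₀ᵢ) = 17.4667 + 5.8500 + 22.3000 + 14.8000 + 34.9839 = 95.4005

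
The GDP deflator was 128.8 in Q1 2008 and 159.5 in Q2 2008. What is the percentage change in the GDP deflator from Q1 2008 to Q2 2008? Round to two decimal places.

23.84%

Change = (159.5 − 128.8) / 128.8 × 100
       = 30.7 / 128.8 × 100 = 23.8354%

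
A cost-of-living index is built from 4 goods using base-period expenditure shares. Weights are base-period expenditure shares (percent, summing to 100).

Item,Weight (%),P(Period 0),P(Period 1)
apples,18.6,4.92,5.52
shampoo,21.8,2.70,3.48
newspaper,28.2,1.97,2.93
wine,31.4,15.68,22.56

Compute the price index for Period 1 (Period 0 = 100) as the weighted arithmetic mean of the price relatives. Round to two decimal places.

136.09

apples: 18.6 × (5.52/4.92) = 18.6 × 1.121951 = 20.8683
shampoo: 21.8 × (3.48/2.70) = 21.8 × 1.288889 = 28.0978
newspaper: 28.2 × (2.93/1.97) = 28.2 × 1.487310 = 41.9421
wine: 31.4 × (22.56/15.68) = 31.4 × 1.438776 = 45.1776
Index = Σ wᵢ·(p₁ᵢ/p₀ᵢ) = 20.8683 + 28.0978 + 41.9421 + 45.1776 = 136.0858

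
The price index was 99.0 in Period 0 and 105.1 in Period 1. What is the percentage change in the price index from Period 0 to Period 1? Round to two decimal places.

6.16%

Change = (105.1 − 99.0) / 99.0 × 100
       = 6.1 / 99.0 × 100 = 6.1616%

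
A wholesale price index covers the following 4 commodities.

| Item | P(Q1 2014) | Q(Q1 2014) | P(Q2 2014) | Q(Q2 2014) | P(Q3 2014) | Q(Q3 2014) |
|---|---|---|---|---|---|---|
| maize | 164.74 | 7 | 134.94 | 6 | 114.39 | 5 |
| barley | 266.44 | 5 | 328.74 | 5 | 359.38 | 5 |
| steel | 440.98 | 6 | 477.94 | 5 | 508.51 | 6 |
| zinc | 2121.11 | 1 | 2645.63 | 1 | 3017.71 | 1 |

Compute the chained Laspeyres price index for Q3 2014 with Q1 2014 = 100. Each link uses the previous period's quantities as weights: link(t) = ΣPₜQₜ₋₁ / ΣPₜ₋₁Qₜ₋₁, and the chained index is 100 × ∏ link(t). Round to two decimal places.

Link Q1 2014→Q2 2014:
ΣP(Q2 2014)Q(Q1 2014) = 134.94×7 + 328.74×5 + 477.94×6 + 2645.63×1 = 944.58 + 1643.7 + 2867.64 + 2645.63 = 8101.55
ΣP(Q1 2014)Q(Q1 2014) = 164.74×7 + 266.44×5 + 440.98×6 + 2121.11×1 = 1153.18 + 1332.2 + 2645.88 + 2121.11 = 7252.37
link = 8101.55/7252.37 = 1.117090
Link Q2 2014→Q3 2014:
ΣP(Q3 2014)Q(Q2 2014) = 114.39×6 + 359.38×5 + 508.51×5 + 3017.71×1 = 686.34 + 1796.9 + 2542.55 + 3017.71 = 8043.5
ΣP(Q2 2014)Q(Q2 2014) = 134.94×6 + 328.74×5 + 477.94×5 + 2645.63×1 = 809.64 + 1643.7 + 2389.7 + 2645.63 = 7488.67
link = 8043.5/7488.67 = 1.074089
Chained index = 100 × 1.117090 × 1.074089 = 119.9854

119.99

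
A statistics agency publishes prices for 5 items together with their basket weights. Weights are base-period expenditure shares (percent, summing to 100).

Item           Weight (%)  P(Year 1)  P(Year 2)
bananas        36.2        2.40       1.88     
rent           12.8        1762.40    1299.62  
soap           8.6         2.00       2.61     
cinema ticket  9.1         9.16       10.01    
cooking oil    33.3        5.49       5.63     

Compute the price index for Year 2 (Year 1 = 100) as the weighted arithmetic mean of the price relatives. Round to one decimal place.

bananas: 36.2 × (1.88/2.40) = 36.2 × 0.783333 = 28.3567
rent: 12.8 × (1299.62/1762.40) = 12.8 × 0.737415 = 9.4389
soap: 8.6 × (2.61/2.00) = 8.6 × 1.305000 = 11.2230
cinema ticket: 9.1 × (10.01/9.16) = 9.1 × 1.092795 = 9.9444
cooking oil: 33.3 × (5.63/5.49) = 33.3 × 1.025501 = 34.1492
Index = Σ wᵢ·(p₁ᵢ/p₀ᵢ) = 28.3567 + 9.4389 + 11.2230 + 9.9444 + 34.1492 = 93.1122

93.1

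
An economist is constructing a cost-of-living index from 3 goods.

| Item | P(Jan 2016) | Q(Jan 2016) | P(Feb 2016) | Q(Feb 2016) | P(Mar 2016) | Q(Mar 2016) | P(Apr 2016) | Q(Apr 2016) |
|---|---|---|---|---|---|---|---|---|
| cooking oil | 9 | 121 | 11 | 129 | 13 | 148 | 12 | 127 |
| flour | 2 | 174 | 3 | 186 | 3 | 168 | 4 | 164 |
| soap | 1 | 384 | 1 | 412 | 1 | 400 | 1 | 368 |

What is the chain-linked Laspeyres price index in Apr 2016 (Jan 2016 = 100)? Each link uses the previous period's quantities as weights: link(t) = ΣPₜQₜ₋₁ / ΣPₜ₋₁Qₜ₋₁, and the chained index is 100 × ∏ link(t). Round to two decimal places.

Link Jan 2016→Feb 2016:
ΣP(Feb 2016)Q(Jan 2016) = 11×121 + 3×174 + 1×384 = 1331 + 522 + 384 = 2237
ΣP(Jan 2016)Q(Jan 2016) = 9×121 + 2×174 + 1×384 = 1089 + 348 + 384 = 1821
link = 2237/1821 = 1.228446
Link Feb 2016→Mar 2016:
ΣP(Mar 2016)Q(Feb 2016) = 13×129 + 3×186 + 1×412 = 1677 + 558 + 412 = 2647
ΣP(Feb 2016)Q(Feb 2016) = 11×129 + 3×186 + 1×412 = 1419 + 558 + 412 = 2389
link = 2647/2389 = 1.107995
Link Mar 2016→Apr 2016:
ΣP(Apr 2016)Q(Mar 2016) = 12×148 + 4×168 + 1×400 = 1776 + 672 + 400 = 2848
ΣP(Mar 2016)Q(Mar 2016) = 13×148 + 3×168 + 1×400 = 1924 + 504 + 400 = 2828
link = 2848/2828 = 1.007072
Chained index = 100 × 1.228446 × 1.107995 × 1.007072 = 137.0738

137.07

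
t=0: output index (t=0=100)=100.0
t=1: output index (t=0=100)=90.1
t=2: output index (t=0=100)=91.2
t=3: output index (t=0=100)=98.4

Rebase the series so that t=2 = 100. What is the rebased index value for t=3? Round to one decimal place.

Rebased(t=3) = 98.4 / 91.2 × 100 = 107.8947

107.9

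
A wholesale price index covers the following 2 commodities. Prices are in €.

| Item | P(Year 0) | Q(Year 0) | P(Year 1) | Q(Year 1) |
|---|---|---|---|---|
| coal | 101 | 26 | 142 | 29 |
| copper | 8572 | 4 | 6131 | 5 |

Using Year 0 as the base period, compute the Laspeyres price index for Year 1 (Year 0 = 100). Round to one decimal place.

76.4

Laspeyres price index uses base-period quantities as weights.
ΣP(Year 1)·Q(Year 0) = 142×26 + 6131×4 = 3692 + 24524 = 28216
ΣP(Year 0)·Q(Year 0) = 101×26 + 8572×4 = 2626 + 34288 = 36914
Index = 28216 / 36914 × 100 = 76.4371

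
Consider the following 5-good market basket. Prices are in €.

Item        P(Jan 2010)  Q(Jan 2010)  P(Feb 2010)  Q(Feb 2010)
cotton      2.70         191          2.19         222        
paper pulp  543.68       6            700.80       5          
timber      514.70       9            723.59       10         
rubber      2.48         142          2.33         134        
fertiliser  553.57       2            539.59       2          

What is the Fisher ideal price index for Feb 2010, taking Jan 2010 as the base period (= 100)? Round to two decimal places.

127.25

Laspeyres component (base-period weights):
ΣP(Feb 2010)Q(Jan 2010) = 2.19×191 + 700.80×6 + 723.59×9 + 2.33×142 + 539.59×2 = 418.29 + 4204.8 + 6512.31 + 330.86 + 1079.18 = 12545.44
ΣP(Jan 2010)Q(Jan 2010) = 2.70×191 + 543.68×6 + 514.70×9 + 2.48×142 + 553.57×2 = 515.7 + 3262.08 + 4632.3 + 352.16 + 1107.14 = 9869.38
L = 12545.44 / 9869.38 × 100 = 127.1148
Paasche component (current-period weights):
ΣP(Feb 2010)Q(Feb 2010) = 2.19×222 + 700.80×5 + 723.59×10 + 2.33×134 + 539.59×2 = 486.18 + 3504 + 7235.9 + 312.22 + 1079.18 = 12617.48
ΣP(Jan 2010)Q(Feb 2010) = 2.70×222 + 543.68×5 + 514.70×10 + 2.48×134 + 553.57×2 = 599.4 + 2718.4 + 5147 + 332.32 + 1107.14 = 9904.26
P = 12617.48 / 9904.26 × 100 = 127.3945
Fisher = √(L × P) = √(127.1148 × 127.3945) = 127.2545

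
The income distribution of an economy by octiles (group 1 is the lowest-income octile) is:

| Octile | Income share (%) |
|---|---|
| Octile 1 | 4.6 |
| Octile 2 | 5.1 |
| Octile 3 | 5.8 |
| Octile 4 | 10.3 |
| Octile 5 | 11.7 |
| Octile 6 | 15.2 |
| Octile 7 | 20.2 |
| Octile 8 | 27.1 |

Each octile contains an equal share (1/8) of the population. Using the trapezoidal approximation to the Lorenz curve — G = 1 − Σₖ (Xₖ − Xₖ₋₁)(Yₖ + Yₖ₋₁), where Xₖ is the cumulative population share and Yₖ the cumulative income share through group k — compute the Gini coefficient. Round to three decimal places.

0.328

Cumulative income shares Yₖ: 0.0460, 0.0970, 0.1550, 0.2580, 0.3750, 0.5270, 0.7290, 1.0000
Σ (Xₖ−Xₖ₋₁)(Yₖ+Yₖ₋₁) = (1/8)(0.0460+0.0000) + (1/8)(0.0970+0.0460) + (1/8)(0.1550+0.0970) + (1/8)(0.2580+0.1550) + (1/8)(0.3750+0.2580) + (1/8)(0.5270+0.3750) + (1/8)(0.7290+0.5270) + (1/8)(1.0000+0.7290)
  = 0.0057 + 0.0179 + 0.0315 + 0.0516 + 0.0791 + 0.1128 + 0.1570 + 0.2161 = 0.6718
G = 1 − 0.6718 = 0.3282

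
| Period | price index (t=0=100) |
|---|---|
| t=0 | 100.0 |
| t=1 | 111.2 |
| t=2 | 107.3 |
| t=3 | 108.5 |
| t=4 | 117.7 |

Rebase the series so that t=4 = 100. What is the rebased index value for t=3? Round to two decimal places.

Rebased(t=3) = 108.5 / 117.7 × 100 = 92.1835

92.18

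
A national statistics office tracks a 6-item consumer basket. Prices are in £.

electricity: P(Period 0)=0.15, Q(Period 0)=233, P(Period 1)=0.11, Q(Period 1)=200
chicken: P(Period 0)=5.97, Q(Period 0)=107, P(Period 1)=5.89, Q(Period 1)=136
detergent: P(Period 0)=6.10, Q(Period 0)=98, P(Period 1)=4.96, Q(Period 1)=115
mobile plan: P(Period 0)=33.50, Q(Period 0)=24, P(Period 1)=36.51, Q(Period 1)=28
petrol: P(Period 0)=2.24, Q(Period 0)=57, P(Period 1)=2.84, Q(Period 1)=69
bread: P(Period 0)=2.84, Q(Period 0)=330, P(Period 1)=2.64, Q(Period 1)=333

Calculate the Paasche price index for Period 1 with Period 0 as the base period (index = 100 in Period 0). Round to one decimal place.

97.5

Paasche price index uses current-period quantities as weights.
ΣP(Period 1)·Q(Period 1) = 0.11×200 + 5.89×136 + 4.96×115 + 36.51×28 + 2.84×69 + 2.64×333 = 22 + 801.04 + 570.4 + 1022.28 + 195.96 + 879.12 = 3490.8
ΣP(Period 0)·Q(Period 1) = 0.15×200 + 5.97×136 + 6.10×115 + 33.50×28 + 2.24×69 + 2.84×333 = 30 + 811.92 + 701.5 + 938 + 154.56 + 945.72 = 3581.7
Index = 3490.8 / 3581.7 × 100 = 97.4621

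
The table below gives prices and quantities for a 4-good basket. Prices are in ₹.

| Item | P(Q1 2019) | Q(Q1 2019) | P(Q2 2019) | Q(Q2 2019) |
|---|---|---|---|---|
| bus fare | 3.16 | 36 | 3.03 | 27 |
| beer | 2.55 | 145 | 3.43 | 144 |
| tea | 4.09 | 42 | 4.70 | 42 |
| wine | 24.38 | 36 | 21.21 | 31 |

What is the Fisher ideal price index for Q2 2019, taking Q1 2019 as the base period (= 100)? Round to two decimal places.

102.95

Laspeyres component (base-period weights):
ΣP(Q2 2019)Q(Q1 2019) = 3.03×36 + 3.43×145 + 4.70×42 + 21.21×36 = 109.08 + 497.35 + 197.4 + 763.56 = 1567.39
ΣP(Q1 2019)Q(Q1 2019) = 3.16×36 + 2.55×145 + 4.09×42 + 24.38×36 = 113.76 + 369.75 + 171.78 + 877.68 = 1532.97
L = 1567.39 / 1532.97 × 100 = 102.2453
Paasche component (current-period weights):
ΣP(Q2 2019)Q(Q2 2019) = 3.03×27 + 3.43×144 + 4.70×42 + 21.21×31 = 81.81 + 493.92 + 197.4 + 657.51 = 1430.64
ΣP(Q1 2019)Q(Q2 2019) = 3.16×27 + 2.55×144 + 4.09×42 + 24.38×31 = 85.32 + 367.2 + 171.78 + 755.78 = 1380.08
P = 1430.64 / 1380.08 × 100 = 103.6636
Fisher = √(L × P) = √(102.2453 × 103.6636) = 102.9520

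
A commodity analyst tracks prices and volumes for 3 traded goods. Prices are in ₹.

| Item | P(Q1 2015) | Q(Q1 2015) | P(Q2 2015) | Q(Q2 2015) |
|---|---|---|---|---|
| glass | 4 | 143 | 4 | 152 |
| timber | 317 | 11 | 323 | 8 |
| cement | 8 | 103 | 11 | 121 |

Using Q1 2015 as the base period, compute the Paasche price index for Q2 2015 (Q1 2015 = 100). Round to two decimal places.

110.00

Paasche price index uses current-period quantities as weights.
ΣP(Q2 2015)·Q(Q2 2015) = 4×152 + 323×8 + 11×121 = 608 + 2584 + 1331 = 4523
ΣP(Q1 2015)·Q(Q2 2015) = 4×152 + 317×8 + 8×121 = 608 + 2536 + 968 = 4112
Index = 4523 / 4112 × 100 = 109.9951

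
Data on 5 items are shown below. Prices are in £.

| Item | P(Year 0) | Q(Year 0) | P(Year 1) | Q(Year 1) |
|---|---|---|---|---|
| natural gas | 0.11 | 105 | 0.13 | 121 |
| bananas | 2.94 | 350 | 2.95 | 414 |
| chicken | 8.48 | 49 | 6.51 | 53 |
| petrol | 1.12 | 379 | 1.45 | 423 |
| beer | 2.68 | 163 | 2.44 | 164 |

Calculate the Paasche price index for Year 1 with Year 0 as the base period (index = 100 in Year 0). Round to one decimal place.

100.1

Paasche price index uses current-period quantities as weights.
ΣP(Year 1)·Q(Year 1) = 0.13×121 + 2.95×414 + 6.51×53 + 1.45×423 + 2.44×164 = 15.73 + 1221.3 + 345.03 + 613.35 + 400.16 = 2595.57
ΣP(Year 0)·Q(Year 1) = 0.11×121 + 2.94×414 + 8.48×53 + 1.12×423 + 2.68×164 = 13.31 + 1217.16 + 449.44 + 473.76 + 439.52 = 2593.19
Index = 2595.57 / 2593.19 × 100 = 100.0918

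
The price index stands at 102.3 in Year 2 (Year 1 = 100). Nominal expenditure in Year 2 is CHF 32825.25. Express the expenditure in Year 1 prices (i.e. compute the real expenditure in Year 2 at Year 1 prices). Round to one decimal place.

32087.2

Real = Nominal ÷ (Index/100) = 32825.25 ÷ (102.3/100)
     = 32825.25 ÷ 1.023 = 32087.2434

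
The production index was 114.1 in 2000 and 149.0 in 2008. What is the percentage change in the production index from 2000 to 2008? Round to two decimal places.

30.59%

Change = (149.0 − 114.1) / 114.1 × 100
       = 34.9 / 114.1 × 100 = 30.5872%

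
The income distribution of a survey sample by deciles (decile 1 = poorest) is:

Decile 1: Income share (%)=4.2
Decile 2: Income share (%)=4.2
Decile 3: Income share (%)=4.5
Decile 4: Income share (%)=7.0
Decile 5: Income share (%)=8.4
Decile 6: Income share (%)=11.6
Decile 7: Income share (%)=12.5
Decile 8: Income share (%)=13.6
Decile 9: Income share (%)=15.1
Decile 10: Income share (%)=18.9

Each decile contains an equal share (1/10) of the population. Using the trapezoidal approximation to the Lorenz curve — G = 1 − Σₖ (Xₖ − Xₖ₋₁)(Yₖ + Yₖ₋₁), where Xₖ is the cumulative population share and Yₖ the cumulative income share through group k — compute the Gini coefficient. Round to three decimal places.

0.274

Cumulative income shares Yₖ: 0.0420, 0.0840, 0.1290, 0.1990, 0.2830, 0.3990, 0.5240, 0.6600, 0.8110, 1.0000
Σ (Xₖ−Xₖ₋₁)(Yₖ+Yₖ₋₁) = (1/10)(0.0420+0.0000) + (1/10)(0.0840+0.0420) + (1/10)(0.1290+0.0840) + (1/10)(0.1990+0.1290) + (1/10)(0.2830+0.1990) + (1/10)(0.3990+0.2830) + (1/10)(0.5240+0.3990) + (1/10)(0.6600+0.5240) + (1/10)(0.8110+0.6600) + (1/10)(1.0000+0.8110)
  = 0.0042 + 0.0126 + 0.0213 + 0.0328 + 0.0482 + 0.0682 + 0.0923 + 0.1184 + 0.1471 + 0.1811 = 0.7262
G = 1 − 0.7262 = 0.2738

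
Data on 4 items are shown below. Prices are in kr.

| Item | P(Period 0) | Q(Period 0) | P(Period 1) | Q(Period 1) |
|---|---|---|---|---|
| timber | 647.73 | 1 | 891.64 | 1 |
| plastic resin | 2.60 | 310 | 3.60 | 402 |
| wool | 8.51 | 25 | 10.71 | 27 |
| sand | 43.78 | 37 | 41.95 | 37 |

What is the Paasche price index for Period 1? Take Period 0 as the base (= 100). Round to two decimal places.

Paasche price index uses current-period quantities as weights.
ΣP(Period 1)·Q(Period 1) = 891.64×1 + 3.60×402 + 10.71×27 + 41.95×37 = 891.64 + 1447.2 + 289.17 + 1552.15 = 4180.16
ΣP(Period 0)·Q(Period 1) = 647.73×1 + 2.60×402 + 8.51×27 + 43.78×37 = 647.73 + 1045.2 + 229.77 + 1619.86 = 3542.56
Index = 4180.16 / 3542.56 × 100 = 117.9983

118.00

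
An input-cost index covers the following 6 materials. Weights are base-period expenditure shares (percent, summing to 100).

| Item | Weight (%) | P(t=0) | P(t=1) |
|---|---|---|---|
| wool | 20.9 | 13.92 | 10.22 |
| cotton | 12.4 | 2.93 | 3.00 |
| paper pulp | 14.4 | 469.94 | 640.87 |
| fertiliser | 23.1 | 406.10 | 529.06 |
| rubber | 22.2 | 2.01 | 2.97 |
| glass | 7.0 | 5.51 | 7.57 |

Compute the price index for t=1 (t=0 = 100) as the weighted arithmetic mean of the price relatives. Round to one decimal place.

wool: 20.9 × (10.22/13.92) = 20.9 × 0.734195 = 15.3447
cotton: 12.4 × (3.00/2.93) = 12.4 × 1.023891 = 12.6962
paper pulp: 14.4 × (640.87/469.94) = 14.4 × 1.363727 = 19.6377
fertiliser: 23.1 × (529.06/406.10) = 23.1 × 1.302783 = 30.0943
rubber: 22.2 × (2.97/2.01) = 22.2 × 1.477612 = 32.8030
glass: 7.0 × (7.57/5.51) = 7.0 × 1.373866 = 9.6171
Index = Σ wᵢ·(p₁ᵢ/p₀ᵢ) = 15.3447 + 12.6962 + 19.6377 + 30.0943 + 32.8030 + 9.6171 = 120.1929

120.2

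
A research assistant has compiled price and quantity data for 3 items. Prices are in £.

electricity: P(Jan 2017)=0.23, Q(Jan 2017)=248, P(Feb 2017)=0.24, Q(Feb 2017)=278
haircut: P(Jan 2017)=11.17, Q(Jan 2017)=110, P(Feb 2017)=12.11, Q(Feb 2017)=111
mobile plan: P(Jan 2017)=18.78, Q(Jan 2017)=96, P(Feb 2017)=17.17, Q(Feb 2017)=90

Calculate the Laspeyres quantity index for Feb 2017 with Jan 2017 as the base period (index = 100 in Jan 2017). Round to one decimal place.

96.9

Laspeyres quantity index uses base-period prices as weights.
ΣP(Jan 2017)·Q(Feb 2017) = 0.23×278 + 11.17×111 + 18.78×90 = 63.94 + 1239.87 + 1690.2 = 2994.01
ΣP(Jan 2017)·Q(Jan 2017) = 0.23×248 + 11.17×110 + 18.78×96 = 57.04 + 1228.7 + 1802.88 = 3088.62
Index = 2994.01 / 3088.62 × 100 = 96.9368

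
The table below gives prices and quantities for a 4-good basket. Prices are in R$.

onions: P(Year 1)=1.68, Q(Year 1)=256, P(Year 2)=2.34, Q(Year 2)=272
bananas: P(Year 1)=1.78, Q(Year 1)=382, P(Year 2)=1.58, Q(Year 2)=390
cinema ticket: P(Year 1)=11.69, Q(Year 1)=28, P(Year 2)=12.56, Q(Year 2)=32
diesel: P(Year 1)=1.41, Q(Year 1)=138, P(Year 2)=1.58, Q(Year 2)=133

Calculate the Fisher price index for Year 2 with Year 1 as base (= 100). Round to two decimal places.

108.74

Laspeyres component (base-period weights):
ΣP(Year 2)Q(Year 1) = 2.34×256 + 1.58×382 + 12.56×28 + 1.58×138 = 599.04 + 603.56 + 351.68 + 218.04 = 1772.32
ΣP(Year 1)Q(Year 1) = 1.68×256 + 1.78×382 + 11.69×28 + 1.41×138 = 430.08 + 679.96 + 327.32 + 194.58 = 1631.94
L = 1772.32 / 1631.94 × 100 = 108.6020
Paasche component (current-period weights):
ΣP(Year 2)Q(Year 2) = 2.34×272 + 1.58×390 + 12.56×32 + 1.58×133 = 636.48 + 616.2 + 401.92 + 210.14 = 1864.74
ΣP(Year 1)Q(Year 2) = 1.68×272 + 1.78×390 + 11.69×32 + 1.41×133 = 456.96 + 694.2 + 374.08 + 187.53 = 1712.77
P = 1864.74 / 1712.77 × 100 = 108.8728
Fisher = √(L × P) = √(108.6020 × 108.8728) = 108.7373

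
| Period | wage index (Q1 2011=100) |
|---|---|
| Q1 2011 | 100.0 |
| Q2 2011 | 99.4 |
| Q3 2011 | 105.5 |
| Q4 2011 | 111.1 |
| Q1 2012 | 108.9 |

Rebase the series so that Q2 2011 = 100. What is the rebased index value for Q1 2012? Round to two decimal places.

Rebased(Q1 2012) = 108.9 / 99.4 × 100 = 109.5573

109.56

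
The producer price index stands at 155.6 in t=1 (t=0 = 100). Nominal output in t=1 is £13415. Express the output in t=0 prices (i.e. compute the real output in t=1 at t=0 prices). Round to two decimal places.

Real = Nominal ÷ (Index/100) = 13415 ÷ (155.6/100)
     = 13415 ÷ 1.556 = 8621.4653

8621.47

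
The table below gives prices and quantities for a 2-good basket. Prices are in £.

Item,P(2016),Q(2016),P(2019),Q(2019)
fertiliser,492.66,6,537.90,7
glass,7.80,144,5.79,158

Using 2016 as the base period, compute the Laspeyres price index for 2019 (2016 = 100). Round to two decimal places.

99.56

Laspeyres price index uses base-period quantities as weights.
ΣP(2019)·Q(2016) = 537.90×6 + 5.79×144 = 3227.4 + 833.76 = 4061.16
ΣP(2016)·Q(2016) = 492.66×6 + 7.80×144 = 2955.96 + 1123.2 = 4079.16
Index = 4061.16 / 4079.16 × 100 = 99.5587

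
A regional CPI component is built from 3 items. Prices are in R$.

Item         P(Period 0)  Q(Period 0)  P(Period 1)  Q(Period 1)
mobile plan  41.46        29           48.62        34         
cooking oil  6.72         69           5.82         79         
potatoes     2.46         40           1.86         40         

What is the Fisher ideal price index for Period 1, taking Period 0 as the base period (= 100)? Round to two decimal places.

107.08

Laspeyres component (base-period weights):
ΣP(Period 1)Q(Period 0) = 48.62×29 + 5.82×69 + 1.86×40 = 1409.98 + 401.58 + 74.4 = 1885.96
ΣP(Period 0)Q(Period 0) = 41.46×29 + 6.72×69 + 2.46×40 = 1202.34 + 463.68 + 98.4 = 1764.42
L = 1885.96 / 1764.42 × 100 = 106.8884
Paasche component (current-period weights):
ΣP(Period 1)Q(Period 1) = 48.62×34 + 5.82×79 + 1.86×40 = 1653.08 + 459.78 + 74.4 = 2187.26
ΣP(Period 0)Q(Period 1) = 41.46×34 + 6.72×79 + 2.46×40 = 1409.64 + 530.88 + 98.4 = 2038.92
P = 2187.26 / 2038.92 × 100 = 107.2754
Fisher = √(L × P) = √(106.8884 × 107.2754) = 107.0817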